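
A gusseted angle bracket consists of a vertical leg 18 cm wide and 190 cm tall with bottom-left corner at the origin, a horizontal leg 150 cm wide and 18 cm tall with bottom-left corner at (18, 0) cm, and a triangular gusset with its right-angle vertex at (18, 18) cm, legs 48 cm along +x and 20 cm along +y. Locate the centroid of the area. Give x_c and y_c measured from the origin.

x_c = 45.18 cm, y_c = 54.70 cm

Part | A | x̄ᵢ | ȳᵢ | A·x̄ᵢ | A·ȳᵢ
vertical leg | 3420.00 | 9.00 | 95.00 | 30780.00 | 324900.00
horizontal leg | 2700.00 | 93.00 | 9.00 | 251100.00 | 24300.00
gusset | 480.00 | 34.00 | 24.67 | 16320.00 | 11840.00
Σ | 6600.00 |  |  | 298200.00 | 361040.00
x_c = 298200.00 / 6600.00 = 45.18 cm
y_c = 361040.00 / 6600.00 = 54.70 cm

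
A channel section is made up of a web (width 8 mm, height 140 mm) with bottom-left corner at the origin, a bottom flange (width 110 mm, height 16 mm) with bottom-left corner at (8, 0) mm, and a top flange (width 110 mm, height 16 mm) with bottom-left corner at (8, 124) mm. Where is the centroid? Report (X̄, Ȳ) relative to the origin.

Part | A | x̄ᵢ | ȳᵢ | A·x̄ᵢ | A·ȳᵢ
web | 1120.00 | 4.00 | 70.00 | 4480.00 | 78400.00
bottom flange | 1760.00 | 63.00 | 8.00 | 110880.00 | 14080.00
top flange | 1760.00 | 63.00 | 132.00 | 110880.00 | 232320.00
Σ | 4640.00 |  |  | 226240.00 | 324800.00
X̄ = 226240.00 / 4640.00 = 48.76 mm
Ȳ = 324800.00 / 4640.00 = 70.00 mm

X̄ = 48.76 mm, Ȳ = 70.00 mm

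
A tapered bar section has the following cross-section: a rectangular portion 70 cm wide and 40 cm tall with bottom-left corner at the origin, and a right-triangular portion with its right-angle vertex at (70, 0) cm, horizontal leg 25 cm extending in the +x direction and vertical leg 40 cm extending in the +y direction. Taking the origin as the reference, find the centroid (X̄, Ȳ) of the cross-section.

X̄ = 41.57 cm, Ȳ = 18.99 cm

rectangular portion: A = 70 × 40 = 2800.00, centroid at (35.00, 20.00).
triangular portion: A = ½·25·40 = 500.00, centroid at (78.33, 13.33).
ΣA = 3300.00 cm²
ΣAX̄ = (2800.00)(35.00) + (500.00)(78.33) = 137166.67 cm³
ΣAȲ = (2800.00)(20.00) + (500.00)(13.33) = 62666.67 cm³
X̄ = 137166.67 / 3300.00 = 41.57 cm
Ȳ = 62666.67 / 3300.00 = 18.99 cm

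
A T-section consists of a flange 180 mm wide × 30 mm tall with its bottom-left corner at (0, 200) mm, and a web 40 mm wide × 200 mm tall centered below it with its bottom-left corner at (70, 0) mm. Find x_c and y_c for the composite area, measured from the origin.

x_c = 90.00 mm, y_c = 146.34 mm

web: A = 40 × 200 = 8000.00, centroid at (90.00, 100.00).
flange: A = 180 × 30 = 5400.00, centroid at (90.00, 215.00).
ΣA = 13400.00 mm², ΣAx_c = 1206000.00 mm³, ΣAy_c = 1961000.00 mm³.
x_c = 1206000.00/13400.00 = 90.00 mm; y_c = 1961000.00/13400.00 = 146.34 mm.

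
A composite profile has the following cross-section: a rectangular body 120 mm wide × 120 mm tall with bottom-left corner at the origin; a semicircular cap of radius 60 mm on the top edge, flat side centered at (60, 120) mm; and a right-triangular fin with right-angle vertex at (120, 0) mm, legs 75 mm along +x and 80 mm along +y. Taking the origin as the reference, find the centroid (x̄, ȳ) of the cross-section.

x̄ = 71.06 mm, ȳ = 76.63 mm

Part | A | x̄ᵢ | ȳᵢ | A·x̄ᵢ | A·ȳᵢ
rectangular body | 14400.00 | 60.00 | 60.00 | 864000.00 | 864000.00
semicircular top | 5654.87 | 60.00 | 145.46 | 339292.01 | 822584.01
triangular fin | 3000.00 | 145.00 | 26.67 | 435000.00 | 80000.00
Σ | 23054.87 |  |  | 1638292.01 | 1766584.01
x̄ = 1638292.01 / 23054.87 = 71.06 mm
ȳ = 1766584.01 / 23054.87 = 76.63 mm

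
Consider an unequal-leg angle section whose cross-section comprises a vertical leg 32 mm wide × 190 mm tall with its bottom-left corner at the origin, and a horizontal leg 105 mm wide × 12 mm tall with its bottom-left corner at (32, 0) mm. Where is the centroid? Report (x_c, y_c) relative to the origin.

x_c = 27.76 mm, y_c = 79.72 mm

vertical leg: A = 32 × 190 = 6080.00, centroid at (16.00, 95.00).
horizontal leg: A = 105 × 12 = 1260.00, centroid at (84.50, 6.00).
ΣA = 7340.00 mm², ΣAx_c = 203750.00 mm³, ΣAy_c = 585160.00 mm³.
x_c = 203750.00/7340.00 = 27.76 mm; y_c = 585160.00/7340.00 = 79.72 mm.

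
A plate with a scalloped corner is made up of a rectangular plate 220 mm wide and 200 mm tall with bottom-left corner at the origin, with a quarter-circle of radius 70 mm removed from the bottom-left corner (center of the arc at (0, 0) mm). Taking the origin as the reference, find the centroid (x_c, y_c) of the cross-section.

plate: A = 220 × 200 = 44000.00, centroid at (110.00, 100.00).
removed quarter-circle: A = −¼π·70² = -3848.45, centroid at (29.71, 29.71).
ΣA = 40151.55 mm², ΣAx_c = 4725666.67 mm³, ΣAy_c = 4285666.67 mm³.
x_c = 4725666.67/40151.55 = 117.70 mm; y_c = 4285666.67/40151.55 = 106.74 mm.

x_c = 117.70 mm, y_c = 106.74 mm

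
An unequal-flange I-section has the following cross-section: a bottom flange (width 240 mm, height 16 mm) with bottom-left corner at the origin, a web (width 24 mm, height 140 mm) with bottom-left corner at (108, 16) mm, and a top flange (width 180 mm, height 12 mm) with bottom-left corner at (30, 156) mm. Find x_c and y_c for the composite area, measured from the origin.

bottom flange: A = 240 × 16 = 3840.00, centroid at (120.00, 8.00).
web: A = 24 × 140 = 3360.00, centroid at (120.00, 86.00).
top flange: A = 180 × 12 = 2160.00, centroid at (120.00, 162.00).
ΣA = 9360.00 mm², ΣAx_c = 1123200.00 mm³, ΣAy_c = 669600.00 mm³.
x_c = 1123200.00/9360.00 = 120.00 mm; y_c = 669600.00/9360.00 = 71.54 mm.

x_c = 120.00 mm, y_c = 71.54 mm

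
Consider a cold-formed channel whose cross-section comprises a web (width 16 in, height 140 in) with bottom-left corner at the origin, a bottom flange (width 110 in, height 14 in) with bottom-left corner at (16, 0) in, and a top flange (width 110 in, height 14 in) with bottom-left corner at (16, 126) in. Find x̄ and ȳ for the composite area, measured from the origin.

x̄ = 44.47 in, ȳ = 70.00 in

web: A = 16 × 140 = 2240.00, centroid at (8.00, 70.00).
bottom flange: A = 110 × 14 = 1540.00, centroid at (71.00, 7.00).
top flange: A = 110 × 14 = 1540.00, centroid at (71.00, 133.00).
ΣA = 5320.00 in²
ΣAx̄ = (2240.00)(8.00) + (1540.00)(71.00) + (1540.00)(71.00) = 236600.00 in³
ΣAȳ = (2240.00)(70.00) + (1540.00)(7.00) + (1540.00)(133.00) = 372400.00 in³
x̄ = 236600.00 / 5320.00 = 44.47 in
ȳ = 372400.00 / 5320.00 = 70.00 in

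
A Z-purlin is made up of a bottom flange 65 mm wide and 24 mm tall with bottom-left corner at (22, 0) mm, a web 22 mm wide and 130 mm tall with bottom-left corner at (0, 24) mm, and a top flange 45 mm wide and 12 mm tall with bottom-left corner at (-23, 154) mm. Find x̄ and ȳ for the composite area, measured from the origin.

x̄ = 23.43 mm, ȳ = 72.51 mm

Part | A | x̄ᵢ | ȳᵢ | A·x̄ᵢ | A·ȳᵢ
bottom flange | 1560.00 | 54.50 | 12.00 | 85020.00 | 18720.00
web | 2860.00 | 11.00 | 89.00 | 31460.00 | 254540.00
top flange | 540.00 | -0.50 | 160.00 | -270.00 | 86400.00
Σ | 4960.00 |  |  | 116210.00 | 359660.00
x̄ = 116210.00 / 4960.00 = 23.43 mm
ȳ = 359660.00 / 4960.00 = 72.51 mm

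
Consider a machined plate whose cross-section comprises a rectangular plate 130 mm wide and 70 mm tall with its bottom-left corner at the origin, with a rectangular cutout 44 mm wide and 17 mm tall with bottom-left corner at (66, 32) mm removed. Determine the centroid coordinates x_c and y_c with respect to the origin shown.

Part | A | x̄ᵢ | ȳᵢ | A·x̄ᵢ | A·ȳᵢ
plate | 9100.00 | 65.00 | 35.00 | 591500.00 | 318500.00
hole | -748.00 | 88.00 | 40.50 | -65824.00 | -30294.00
Σ | 8352.00 |  |  | 525676.00 | 288206.00
x_c = 525676.00 / 8352.00 = 62.94 mm
y_c = 288206.00 / 8352.00 = 34.51 mm

x_c = 62.94 mm, y_c = 34.51 mm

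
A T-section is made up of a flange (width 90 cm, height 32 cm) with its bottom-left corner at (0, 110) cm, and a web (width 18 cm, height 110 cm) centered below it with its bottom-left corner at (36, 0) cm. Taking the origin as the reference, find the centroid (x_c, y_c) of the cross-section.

x_c = 45.00 cm, y_c = 97.07 cm

Part | A | x̄ᵢ | ȳᵢ | A·x̄ᵢ | A·ȳᵢ
web | 1980.00 | 45.00 | 55.00 | 89100.00 | 108900.00
flange | 2880.00 | 45.00 | 126.00 | 129600.00 | 362880.00
Σ | 4860.00 |  |  | 218700.00 | 471780.00
x_c = 218700.00 / 4860.00 = 45.00 cm
y_c = 471780.00 / 4860.00 = 97.07 cm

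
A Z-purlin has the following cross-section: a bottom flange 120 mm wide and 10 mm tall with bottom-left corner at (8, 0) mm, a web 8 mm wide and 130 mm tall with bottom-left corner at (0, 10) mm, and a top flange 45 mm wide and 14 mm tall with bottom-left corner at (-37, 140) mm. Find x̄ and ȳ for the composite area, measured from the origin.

Part | A | x̄ᵢ | ȳᵢ | A·x̄ᵢ | A·ȳᵢ
bottom flange | 1200.00 | 68.00 | 5.00 | 81600.00 | 6000.00
web | 1040.00 | 4.00 | 75.00 | 4160.00 | 78000.00
top flange | 630.00 | -14.50 | 147.00 | -9135.00 | 92610.00
Σ | 2870.00 |  |  | 76625.00 | 176610.00
x̄ = 76625.00 / 2870.00 = 26.70 mm
ȳ = 176610.00 / 2870.00 = 61.54 mm

x̄ = 26.70 mm, ȳ = 61.54 mm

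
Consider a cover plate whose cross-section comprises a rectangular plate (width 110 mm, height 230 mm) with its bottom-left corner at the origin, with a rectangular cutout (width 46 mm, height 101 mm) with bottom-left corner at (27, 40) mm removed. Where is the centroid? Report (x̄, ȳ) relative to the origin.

plate: A = 110 × 230 = 25300.00, centroid at (55.00, 115.00).
hole: A = −(46 × 101) = -4646.00, centroid at (50.00, 90.50).
ΣA = 20654.00 mm², ΣAx̄ = 1159200.00 mm³, ΣAȳ = 2489037.00 mm³.
x̄ = 1159200.00/20654.00 = 56.12 mm; ȳ = 2489037.00/20654.00 = 120.51 mm.

x̄ = 56.12 mm, ȳ = 120.51 mm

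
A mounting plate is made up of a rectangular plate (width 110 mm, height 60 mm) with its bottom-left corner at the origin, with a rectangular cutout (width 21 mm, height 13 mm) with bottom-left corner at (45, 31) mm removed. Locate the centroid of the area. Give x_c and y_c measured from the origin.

plate: A = 110 × 60 = 6600.00, centroid at (55.00, 30.00).
hole: A = −(21 × 13) = -273.00, centroid at (55.50, 37.50).
ΣA = 6327.00 mm²
ΣAx_c = (6600.00)(55.00) + (-273.00)(55.50) = 347848.50 mm³
ΣAy_c = (6600.00)(30.00) + (-273.00)(37.50) = 187762.50 mm³
x_c = 347848.50 / 6327.00 = 54.98 mm
y_c = 187762.50 / 6327.00 = 29.68 mm

x_c = 54.98 mm, y_c = 29.68 mm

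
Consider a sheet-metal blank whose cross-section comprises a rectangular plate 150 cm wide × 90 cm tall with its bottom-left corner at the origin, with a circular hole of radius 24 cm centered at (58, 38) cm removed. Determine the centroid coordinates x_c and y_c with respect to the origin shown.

x_c = 77.63 cm, y_c = 46.08 cm

Part | A | x̄ᵢ | ȳᵢ | A·x̄ᵢ | A·ȳᵢ
plate | 13500.00 | 75.00 | 45.00 | 1012500.00 | 607500.00
hole | -1809.56 | 58.00 | 38.00 | -104954.33 | -68763.18
Σ | 11690.44 |  |  | 907545.67 | 538736.82
x_c = 907545.67 / 11690.44 = 77.63 cm
y_c = 538736.82 / 11690.44 = 46.08 cm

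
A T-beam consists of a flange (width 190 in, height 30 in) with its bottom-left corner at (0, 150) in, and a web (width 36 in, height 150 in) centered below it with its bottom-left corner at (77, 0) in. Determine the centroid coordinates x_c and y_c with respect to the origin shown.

web: A = 36 × 150 = 5400.00, centroid at (95.00, 75.00).
flange: A = 190 × 30 = 5700.00, centroid at (95.00, 165.00).
ΣA = 11100.00 in², ΣAx_c = 1054500.00 in³, ΣAy_c = 1345500.00 in³.
x_c = 1054500.00/11100.00 = 95.00 in; y_c = 1345500.00/11100.00 = 121.22 in.

x_c = 95.00 in, y_c = 121.22 in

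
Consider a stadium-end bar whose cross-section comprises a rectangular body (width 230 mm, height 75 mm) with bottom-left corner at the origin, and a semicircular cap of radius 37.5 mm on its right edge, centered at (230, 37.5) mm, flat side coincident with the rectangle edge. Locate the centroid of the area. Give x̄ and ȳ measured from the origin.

x̄ = 129.86 mm, ȳ = 37.50 mm

Part | A | x̄ᵢ | ȳᵢ | A·x̄ᵢ | A·ȳᵢ
rectangular body | 17250.00 | 115.00 | 37.50 | 1983750.00 | 646875.00
semicircular end | 2208.93 | 245.92 | 37.50 | 543210.69 | 82834.96
Σ | 19458.93 |  |  | 2526960.69 | 729709.96
x̄ = 2526960.69 / 19458.93 = 129.86 mm
ȳ = 729709.96 / 19458.93 = 37.50 mm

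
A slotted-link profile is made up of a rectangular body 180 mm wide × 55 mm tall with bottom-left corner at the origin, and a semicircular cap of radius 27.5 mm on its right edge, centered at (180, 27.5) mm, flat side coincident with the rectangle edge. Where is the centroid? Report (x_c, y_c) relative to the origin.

rectangular body: A = 180 × 55 = 9900.00, centroid at (90.00, 27.50).
semicircular end: A = ½π·27.5² = 1187.91, centroid at (191.67, 27.50).
ΣA = 11087.91 mm²
ΣAx_c = (9900.00)(90.00) + (1187.91)(191.67) = 1118689.23 mm³
ΣAy_c = (9900.00)(27.50) + (1187.91)(27.50) = 304917.65 mm³
x_c = 1118689.23 / 11087.91 = 100.89 mm
y_c = 304917.65 / 11087.91 = 27.50 mm

x_c = 100.89 mm, y_c = 27.50 mm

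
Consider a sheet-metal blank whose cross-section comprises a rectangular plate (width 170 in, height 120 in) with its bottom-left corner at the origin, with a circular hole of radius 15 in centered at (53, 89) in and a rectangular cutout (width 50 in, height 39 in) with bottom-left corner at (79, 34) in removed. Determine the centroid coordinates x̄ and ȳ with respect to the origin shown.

plate: A = 170 × 120 = 20400.00, centroid at (85.00, 60.00).
hole 1: A = −π·15² = -706.86, centroid at (53.00, 89.00).
hole 2: A = −(50 × 39) = -1950.00, centroid at (104.00, 53.50).
ΣA = 17743.14 in², ΣAx̄ = 1493736.51 in³, ΣAȳ = 1056764.61 in³.
x̄ = 1493736.51/17743.14 = 84.19 in; ȳ = 1056764.61/17743.14 = 59.56 in.

x̄ = 84.19 in, ȳ = 59.56 in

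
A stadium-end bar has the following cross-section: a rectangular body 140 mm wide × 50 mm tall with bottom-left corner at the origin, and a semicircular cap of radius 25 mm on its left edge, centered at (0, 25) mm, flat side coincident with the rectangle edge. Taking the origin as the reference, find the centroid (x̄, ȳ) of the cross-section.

x̄ = 60.09 mm, ȳ = 25.00 mm

Part | A | x̄ᵢ | ȳᵢ | A·x̄ᵢ | A·ȳᵢ
rectangular body | 7000.00 | 70.00 | 25.00 | 490000.00 | 175000.00
semicircular end | 981.75 | -10.61 | 25.00 | -10416.67 | 24543.69
Σ | 7981.75 |  |  | 479583.33 | 199543.69
x̄ = 479583.33 / 7981.75 = 60.09 mm
ȳ = 199543.69 / 7981.75 = 25.00 mm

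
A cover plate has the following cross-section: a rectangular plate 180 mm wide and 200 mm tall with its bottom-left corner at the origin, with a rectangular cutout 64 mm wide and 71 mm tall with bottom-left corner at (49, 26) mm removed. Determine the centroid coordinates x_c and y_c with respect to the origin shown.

Part | A | x̄ᵢ | ȳᵢ | A·x̄ᵢ | A·ȳᵢ
plate | 36000.00 | 90.00 | 100.00 | 3240000.00 | 3600000.00
hole | -4544.00 | 81.00 | 61.50 | -368064.00 | -279456.00
Σ | 31456.00 |  |  | 2871936.00 | 3320544.00
x_c = 2871936.00 / 31456.00 = 91.30 mm
y_c = 3320544.00 / 31456.00 = 105.56 mm

x_c = 91.30 mm, y_c = 105.56 mm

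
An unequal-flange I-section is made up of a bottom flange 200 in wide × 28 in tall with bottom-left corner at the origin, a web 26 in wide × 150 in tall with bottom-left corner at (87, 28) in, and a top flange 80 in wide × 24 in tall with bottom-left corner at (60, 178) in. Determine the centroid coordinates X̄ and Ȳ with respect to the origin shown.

bottom flange: A = 200 × 28 = 5600.00, centroid at (100.00, 14.00).
web: A = 26 × 150 = 3900.00, centroid at (100.00, 103.00).
top flange: A = 80 × 24 = 1920.00, centroid at (100.00, 190.00).
ΣA = 11420.00 in², ΣAX̄ = 1142000.00 in³, ΣAȲ = 844900.00 in³.
X̄ = 1142000.00/11420.00 = 100.00 in; Ȳ = 844900.00/11420.00 = 73.98 in.

X̄ = 100.00 in, Ȳ = 73.98 in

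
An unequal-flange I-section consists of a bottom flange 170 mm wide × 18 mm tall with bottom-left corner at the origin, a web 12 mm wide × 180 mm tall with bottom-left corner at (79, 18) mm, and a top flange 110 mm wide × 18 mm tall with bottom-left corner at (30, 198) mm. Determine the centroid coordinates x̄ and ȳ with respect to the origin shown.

x̄ = 85.00 mm, ȳ = 93.15 mm

Part | A | x̄ᵢ | ȳᵢ | A·x̄ᵢ | A·ȳᵢ
bottom flange | 3060.00 | 85.00 | 9.00 | 260100.00 | 27540.00
web | 2160.00 | 85.00 | 108.00 | 183600.00 | 233280.00
top flange | 1980.00 | 85.00 | 207.00 | 168300.00 | 409860.00
Σ | 7200.00 |  |  | 612000.00 | 670680.00
x̄ = 612000.00 / 7200.00 = 85.00 mm
ȳ = 670680.00 / 7200.00 = 93.15 mm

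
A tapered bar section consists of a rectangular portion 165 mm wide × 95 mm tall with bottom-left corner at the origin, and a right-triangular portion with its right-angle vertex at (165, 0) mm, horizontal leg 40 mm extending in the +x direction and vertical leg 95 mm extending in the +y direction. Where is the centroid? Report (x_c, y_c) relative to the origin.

x_c = 92.86 mm, y_c = 45.79 mm

rectangular portion: A = 165 × 95 = 15675.00, centroid at (82.50, 47.50).
triangular portion: A = ½·40·95 = 1900.00, centroid at (178.33, 31.67).
ΣA = 17575.00 mm²
ΣAx_c = (15675.00)(82.50) + (1900.00)(178.33) = 1632020.83 mm³
ΣAy_c = (15675.00)(47.50) + (1900.00)(31.67) = 804729.17 mm³
x_c = 1632020.83 / 17575.00 = 92.86 mm
y_c = 804729.17 / 17575.00 = 45.79 mm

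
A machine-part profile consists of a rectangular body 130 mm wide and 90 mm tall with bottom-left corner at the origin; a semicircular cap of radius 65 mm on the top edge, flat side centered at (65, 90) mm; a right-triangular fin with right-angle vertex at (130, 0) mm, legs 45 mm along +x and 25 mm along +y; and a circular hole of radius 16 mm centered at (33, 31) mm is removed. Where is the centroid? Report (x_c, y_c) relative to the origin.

x_c = 68.91 mm, y_c = 71.10 mm

Part | A | x̄ᵢ | ȳᵢ | A·x̄ᵢ | A·ȳᵢ
rectangular body | 11700.00 | 65.00 | 45.00 | 760500.00 | 526500.00
semicircular top | 6636.61 | 65.00 | 117.59 | 431379.94 | 780378.64
triangular fin | 562.50 | 145.00 | 8.33 | 81562.50 | 4687.50
hole | -804.25 | 33.00 | 31.00 | -26540.17 | -24931.68
Σ | 18094.87 |  |  | 1246902.27 | 1286634.46
x_c = 1246902.27 / 18094.87 = 68.91 mm
y_c = 1286634.46 / 18094.87 = 71.10 mm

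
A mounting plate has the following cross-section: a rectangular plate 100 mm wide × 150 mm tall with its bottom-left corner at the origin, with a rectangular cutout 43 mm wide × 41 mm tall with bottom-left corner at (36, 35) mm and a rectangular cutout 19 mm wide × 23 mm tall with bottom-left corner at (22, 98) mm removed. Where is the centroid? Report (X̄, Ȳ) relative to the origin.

plate: A = 100 × 150 = 15000.00, centroid at (50.00, 75.00).
hole 1: A = −(43 × 41) = -1763.00, centroid at (57.50, 55.50).
hole 2: A = −(19 × 23) = -437.00, centroid at (31.50, 109.50).
ΣA = 12800.00 mm², ΣAX̄ = 634862.00 mm³, ΣAȲ = 979302.00 mm³.
X̄ = 634862.00/12800.00 = 49.60 mm; Ȳ = 979302.00/12800.00 = 76.51 mm.

X̄ = 49.60 mm, Ȳ = 76.51 mm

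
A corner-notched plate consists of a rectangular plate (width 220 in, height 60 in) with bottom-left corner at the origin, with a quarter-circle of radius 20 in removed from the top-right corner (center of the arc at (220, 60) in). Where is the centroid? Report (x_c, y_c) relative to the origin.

x_c = 107.53 in, y_c = 29.48 in

plate: A = 220 × 60 = 13200.00, centroid at (110.00, 30.00).
removed quarter-circle: A = −¼π·20² = -314.16, centroid at (211.51, 51.51).
ΣA = 12885.84 in²
ΣAx_c = (13200.00)(110.00) + (-314.16)(211.51) = 1385551.63 in³
ΣAy_c = (13200.00)(30.00) + (-314.16)(51.51) = 379817.11 in³
x_c = 1385551.63 / 12885.84 = 107.53 in
y_c = 379817.11 / 12885.84 = 29.48 in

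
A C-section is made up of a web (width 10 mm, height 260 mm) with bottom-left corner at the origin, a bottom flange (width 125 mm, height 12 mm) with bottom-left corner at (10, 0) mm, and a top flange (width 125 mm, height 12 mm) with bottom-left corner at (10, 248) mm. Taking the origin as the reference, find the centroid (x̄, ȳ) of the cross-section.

web: A = 10 × 260 = 2600.00, centroid at (5.00, 130.00).
bottom flange: A = 125 × 12 = 1500.00, centroid at (72.50, 6.00).
top flange: A = 125 × 12 = 1500.00, centroid at (72.50, 254.00).
ΣA = 5600.00 mm²
ΣAx̄ = (2600.00)(5.00) + (1500.00)(72.50) + (1500.00)(72.50) = 230500.00 mm³
ΣAȳ = (2600.00)(130.00) + (1500.00)(6.00) + (1500.00)(254.00) = 728000.00 mm³
x̄ = 230500.00 / 5600.00 = 41.16 mm
ȳ = 728000.00 / 5600.00 = 130.00 mm

x̄ = 41.16 mm, ȳ = 130.00 mm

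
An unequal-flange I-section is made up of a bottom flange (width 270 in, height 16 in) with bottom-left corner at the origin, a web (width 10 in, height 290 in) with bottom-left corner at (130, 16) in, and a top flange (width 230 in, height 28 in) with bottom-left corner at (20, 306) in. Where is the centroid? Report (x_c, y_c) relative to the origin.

x_c = 135.00 in, y_c = 187.57 in

bottom flange: A = 270 × 16 = 4320.00, centroid at (135.00, 8.00).
web: A = 10 × 290 = 2900.00, centroid at (135.00, 161.00).
top flange: A = 230 × 28 = 6440.00, centroid at (135.00, 320.00).
ΣA = 13660.00 in², ΣAx_c = 1844100.00 in³, ΣAy_c = 2562260.00 in³.
x_c = 1844100.00/13660.00 = 135.00 in; y_c = 2562260.00/13660.00 = 187.57 in.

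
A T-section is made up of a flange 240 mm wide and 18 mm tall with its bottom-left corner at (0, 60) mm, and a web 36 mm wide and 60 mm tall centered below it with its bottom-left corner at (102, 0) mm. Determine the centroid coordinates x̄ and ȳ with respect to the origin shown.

x̄ = 120.00 mm, ȳ = 56.00 mm

web: A = 36 × 60 = 2160.00, centroid at (120.00, 30.00).
flange: A = 240 × 18 = 4320.00, centroid at (120.00, 69.00).
ΣA = 6480.00 mm², ΣAx̄ = 777600.00 mm³, ΣAȳ = 362880.00 mm³.
x̄ = 777600.00/6480.00 = 120.00 mm; ȳ = 362880.00/6480.00 = 56.00 mm.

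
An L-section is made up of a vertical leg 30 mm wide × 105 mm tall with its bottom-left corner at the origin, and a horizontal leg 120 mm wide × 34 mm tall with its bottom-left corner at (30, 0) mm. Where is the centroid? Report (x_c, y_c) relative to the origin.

vertical leg: A = 30 × 105 = 3150.00, centroid at (15.00, 52.50).
horizontal leg: A = 120 × 34 = 4080.00, centroid at (90.00, 17.00).
ΣA = 7230.00 mm²
ΣAx_c = (3150.00)(15.00) + (4080.00)(90.00) = 414450.00 mm³
ΣAy_c = (3150.00)(52.50) + (4080.00)(17.00) = 234735.00 mm³
x_c = 414450.00 / 7230.00 = 57.32 mm
y_c = 234735.00 / 7230.00 = 32.47 mm

x_c = 57.32 mm, y_c = 32.47 mm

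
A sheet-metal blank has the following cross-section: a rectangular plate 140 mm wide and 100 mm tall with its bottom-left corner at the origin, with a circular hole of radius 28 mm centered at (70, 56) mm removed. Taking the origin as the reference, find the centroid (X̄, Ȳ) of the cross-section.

X̄ = 70.00 mm, Ȳ = 48.72 mm

Part | A | x̄ᵢ | ȳᵢ | A·x̄ᵢ | A·ȳᵢ
plate | 14000.00 | 70.00 | 50.00 | 980000.00 | 700000.00
hole | -2463.01 | 70.00 | 56.00 | -172410.60 | -137928.48
Σ | 11536.99 |  |  | 807589.40 | 562071.52
X̄ = 807589.40 / 11536.99 = 70.00 mm
Ȳ = 562071.52 / 11536.99 = 48.72 mm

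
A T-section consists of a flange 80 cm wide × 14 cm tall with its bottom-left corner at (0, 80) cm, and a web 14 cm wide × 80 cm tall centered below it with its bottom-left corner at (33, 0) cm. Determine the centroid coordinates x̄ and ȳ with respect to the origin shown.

web: A = 14 × 80 = 1120.00, centroid at (40.00, 40.00).
flange: A = 80 × 14 = 1120.00, centroid at (40.00, 87.00).
ΣA = 2240.00 cm², ΣAx̄ = 89600.00 cm³, ΣAȳ = 142240.00 cm³.
x̄ = 89600.00/2240.00 = 40.00 cm; ȳ = 142240.00/2240.00 = 63.50 cm.

x̄ = 40.00 cm, ȳ = 63.50 cm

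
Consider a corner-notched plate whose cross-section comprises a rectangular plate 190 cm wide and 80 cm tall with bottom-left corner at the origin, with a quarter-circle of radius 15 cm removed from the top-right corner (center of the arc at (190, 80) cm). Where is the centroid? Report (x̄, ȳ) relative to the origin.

x̄ = 93.96 cm, ȳ = 39.60 cm

Part | A | x̄ᵢ | ȳᵢ | A·x̄ᵢ | A·ȳᵢ
plate | 15200.00 | 95.00 | 40.00 | 1444000.00 | 608000.00
removed quarter-circle | -176.71 | 183.63 | 73.63 | -32450.77 | -13012.17
Σ | 15023.29 |  |  | 1411549.23 | 594987.83
x̄ = 1411549.23 / 15023.29 = 93.96 cm
ȳ = 594987.83 / 15023.29 = 39.60 cm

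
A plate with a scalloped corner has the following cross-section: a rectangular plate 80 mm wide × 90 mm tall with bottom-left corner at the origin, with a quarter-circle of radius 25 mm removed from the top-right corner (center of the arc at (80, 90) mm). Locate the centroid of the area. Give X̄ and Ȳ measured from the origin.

X̄ = 37.85 mm, Ȳ = 42.48 mm

plate: A = 80 × 90 = 7200.00, centroid at (40.00, 45.00).
removed quarter-circle: A = −¼π·25² = -490.87, centroid at (69.39, 79.39).
ΣA = 6709.13 mm²
ΣAX̄ = (7200.00)(40.00) + (-490.87)(69.39) = 253938.43 mm³
ΣAȲ = (7200.00)(45.00) + (-490.87)(79.39) = 285029.69 mm³
X̄ = 253938.43 / 6709.13 = 37.85 mm
Ȳ = 285029.69 / 6709.13 = 42.48 mm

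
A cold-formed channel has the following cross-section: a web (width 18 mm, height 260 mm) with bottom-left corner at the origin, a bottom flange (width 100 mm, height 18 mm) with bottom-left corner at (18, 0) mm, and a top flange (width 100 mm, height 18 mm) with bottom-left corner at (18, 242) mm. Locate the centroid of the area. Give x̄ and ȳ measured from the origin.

Part | A | x̄ᵢ | ȳᵢ | A·x̄ᵢ | A·ȳᵢ
web | 4680.00 | 9.00 | 130.00 | 42120.00 | 608400.00
bottom flange | 1800.00 | 68.00 | 9.00 | 122400.00 | 16200.00
top flange | 1800.00 | 68.00 | 251.00 | 122400.00 | 451800.00
Σ | 8280.00 |  |  | 286920.00 | 1076400.00
x̄ = 286920.00 / 8280.00 = 34.65 mm
ȳ = 1076400.00 / 8280.00 = 130.00 mm

x̄ = 34.65 mm, ȳ = 130.00 mm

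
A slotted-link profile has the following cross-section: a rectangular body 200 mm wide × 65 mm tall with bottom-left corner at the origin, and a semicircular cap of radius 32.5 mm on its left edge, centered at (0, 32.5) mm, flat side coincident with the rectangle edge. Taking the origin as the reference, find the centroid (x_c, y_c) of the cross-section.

Part | A | x̄ᵢ | ȳᵢ | A·x̄ᵢ | A·ȳᵢ
rectangular body | 13000.00 | 100.00 | 32.50 | 1300000.00 | 422500.00
semicircular end | 1659.15 | -13.79 | 32.50 | -22885.42 | 53922.49
Σ | 14659.15 |  |  | 1277114.58 | 476422.49
x_c = 1277114.58 / 14659.15 = 87.12 mm
y_c = 476422.49 / 14659.15 = 32.50 mm

x_c = 87.12 mm, y_c = 32.50 mm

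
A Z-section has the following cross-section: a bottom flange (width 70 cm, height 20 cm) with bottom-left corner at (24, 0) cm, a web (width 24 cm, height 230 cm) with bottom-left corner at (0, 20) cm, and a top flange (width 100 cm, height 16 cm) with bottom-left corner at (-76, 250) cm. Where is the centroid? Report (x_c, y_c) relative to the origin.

x_c = 12.59 cm, y_c = 137.56 cm

bottom flange: A = 70 × 20 = 1400.00, centroid at (59.00, 10.00).
web: A = 24 × 230 = 5520.00, centroid at (12.00, 135.00).
top flange: A = 100 × 16 = 1600.00, centroid at (-26.00, 258.00).
ΣA = 8520.00 cm²
ΣAx_c = (1400.00)(59.00) + (5520.00)(12.00) + (1600.00)(-26.00) = 107240.00 cm³
ΣAy_c = (1400.00)(10.00) + (5520.00)(135.00) + (1600.00)(258.00) = 1172000.00 cm³
x_c = 107240.00 / 8520.00 = 12.59 cm
y_c = 1172000.00 / 8520.00 = 137.56 cm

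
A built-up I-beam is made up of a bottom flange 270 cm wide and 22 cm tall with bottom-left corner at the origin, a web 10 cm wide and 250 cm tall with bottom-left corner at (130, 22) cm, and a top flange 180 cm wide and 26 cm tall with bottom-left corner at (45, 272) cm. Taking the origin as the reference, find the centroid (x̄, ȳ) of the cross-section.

x̄ = 135.00 cm, ȳ = 134.65 cm

bottom flange: A = 270 × 22 = 5940.00, centroid at (135.00, 11.00).
web: A = 10 × 250 = 2500.00, centroid at (135.00, 147.00).
top flange: A = 180 × 26 = 4680.00, centroid at (135.00, 285.00).
ΣA = 13120.00 cm²
ΣAx̄ = (5940.00)(135.00) + (2500.00)(135.00) + (4680.00)(135.00) = 1771200.00 cm³
ΣAȳ = (5940.00)(11.00) + (2500.00)(147.00) + (4680.00)(285.00) = 1766640.00 cm³
x̄ = 1771200.00 / 13120.00 = 135.00 cm
ȳ = 1766640.00 / 13120.00 = 134.65 cm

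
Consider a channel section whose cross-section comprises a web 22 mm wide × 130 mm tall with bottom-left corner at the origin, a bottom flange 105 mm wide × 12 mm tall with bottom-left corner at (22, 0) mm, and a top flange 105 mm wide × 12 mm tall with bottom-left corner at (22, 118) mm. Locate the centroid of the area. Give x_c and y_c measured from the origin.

web: A = 22 × 130 = 2860.00, centroid at (11.00, 65.00).
bottom flange: A = 105 × 12 = 1260.00, centroid at (74.50, 6.00).
top flange: A = 105 × 12 = 1260.00, centroid at (74.50, 124.00).
ΣA = 5380.00 mm²
ΣAx_c = (2860.00)(11.00) + (1260.00)(74.50) + (1260.00)(74.50) = 219200.00 mm³
ΣAy_c = (2860.00)(65.00) + (1260.00)(6.00) + (1260.00)(124.00) = 349700.00 mm³
x_c = 219200.00 / 5380.00 = 40.74 mm
y_c = 349700.00 / 5380.00 = 65.00 mm

x_c = 40.74 mm, y_c = 65.00 mm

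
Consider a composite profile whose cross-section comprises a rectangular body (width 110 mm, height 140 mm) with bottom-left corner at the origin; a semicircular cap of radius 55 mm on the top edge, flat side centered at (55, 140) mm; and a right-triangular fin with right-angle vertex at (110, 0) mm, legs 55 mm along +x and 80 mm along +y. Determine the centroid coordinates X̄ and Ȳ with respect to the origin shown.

X̄ = 62.22 mm, Ȳ = 85.58 mm

rectangular body: A = 110 × 140 = 15400.00, centroid at (55.00, 70.00).
semicircular top: A = ½π·55² = 4751.66, centroid at (55.00, 163.34).
triangular fin: A = ½·55·80 = 2200.00, centroid at (128.33, 26.67).
ΣA = 22351.66 mm², ΣAX̄ = 1390674.57 mm³, ΣAȲ = 1912815.58 mm³.
X̄ = 1390674.57/22351.66 = 62.22 mm; Ȳ = 1912815.58/22351.66 = 85.58 mm.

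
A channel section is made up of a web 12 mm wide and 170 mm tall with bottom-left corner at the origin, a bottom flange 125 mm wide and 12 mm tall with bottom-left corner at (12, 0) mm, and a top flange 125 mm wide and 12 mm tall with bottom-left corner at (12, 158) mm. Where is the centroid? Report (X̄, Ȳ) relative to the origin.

web: A = 12 × 170 = 2040.00, centroid at (6.00, 85.00).
bottom flange: A = 125 × 12 = 1500.00, centroid at (74.50, 6.00).
top flange: A = 125 × 12 = 1500.00, centroid at (74.50, 164.00).
ΣA = 5040.00 mm²
ΣAX̄ = (2040.00)(6.00) + (1500.00)(74.50) + (1500.00)(74.50) = 235740.00 mm³
ΣAȲ = (2040.00)(85.00) + (1500.00)(6.00) + (1500.00)(164.00) = 428400.00 mm³
X̄ = 235740.00 / 5040.00 = 46.77 mm
Ȳ = 428400.00 / 5040.00 = 85.00 mm

X̄ = 46.77 mm, Ȳ = 85.00 mm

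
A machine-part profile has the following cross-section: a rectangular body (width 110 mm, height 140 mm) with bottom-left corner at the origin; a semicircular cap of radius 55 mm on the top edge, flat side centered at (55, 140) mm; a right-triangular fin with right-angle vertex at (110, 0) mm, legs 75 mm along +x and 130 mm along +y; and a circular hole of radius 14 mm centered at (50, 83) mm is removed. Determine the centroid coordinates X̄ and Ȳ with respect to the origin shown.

Part | A | x̄ᵢ | ȳᵢ | A·x̄ᵢ | A·ȳᵢ
rectangular body | 15400.00 | 55.00 | 70.00 | 847000.00 | 1078000.00
semicircular top | 4751.66 | 55.00 | 163.34 | 261341.24 | 776148.91
triangular fin | 4875.00 | 135.00 | 43.33 | 658125.00 | 211250.00
hole | -615.75 | 50.00 | 83.00 | -30787.61 | -51107.43
Σ | 24410.91 |  |  | 1735678.63 | 2014291.48
X̄ = 1735678.63 / 24410.91 = 71.10 mm
Ȳ = 2014291.48 / 24410.91 = 82.52 mm

X̄ = 71.10 mm, Ȳ = 82.52 mm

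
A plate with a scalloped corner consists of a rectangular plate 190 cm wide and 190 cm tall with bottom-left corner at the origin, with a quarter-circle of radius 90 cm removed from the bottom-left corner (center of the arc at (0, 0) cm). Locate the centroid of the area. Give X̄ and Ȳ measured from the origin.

X̄ = 107.15 cm, Ȳ = 107.15 cm

plate: A = 190 × 190 = 36100.00, centroid at (95.00, 95.00).
removed quarter-circle: A = −¼π·90² = -6361.73, centroid at (38.20, 38.20).
ΣA = 29738.27 cm², ΣAX̄ = 3186500.00 cm³, ΣAȲ = 3186500.00 cm³.
X̄ = 3186500.00/29738.27 = 107.15 cm; Ȳ = 3186500.00/29738.27 = 107.15 cm.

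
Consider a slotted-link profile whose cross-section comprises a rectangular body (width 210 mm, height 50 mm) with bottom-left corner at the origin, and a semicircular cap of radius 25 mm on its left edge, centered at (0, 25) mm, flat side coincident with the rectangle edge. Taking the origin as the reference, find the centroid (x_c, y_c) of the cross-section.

x_c = 95.11 mm, y_c = 25.00 mm

rectangular body: A = 210 × 50 = 10500.00, centroid at (105.00, 25.00).
semicircular end: A = ½π·25² = 981.75, centroid at (-10.61, 25.00).
ΣA = 11481.75 mm²
ΣAx_c = (10500.00)(105.00) + (981.75)(-10.61) = 1092083.33 mm³
ΣAy_c = (10500.00)(25.00) + (981.75)(25.00) = 287043.69 mm³
x_c = 1092083.33 / 11481.75 = 95.11 mm
y_c = 287043.69 / 11481.75 = 25.00 mm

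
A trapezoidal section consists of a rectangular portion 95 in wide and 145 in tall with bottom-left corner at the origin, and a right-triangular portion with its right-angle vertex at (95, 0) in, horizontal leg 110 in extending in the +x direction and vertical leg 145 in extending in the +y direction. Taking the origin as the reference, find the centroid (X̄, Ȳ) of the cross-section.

X̄ = 78.36 in, Ȳ = 63.64 in

rectangular portion: A = 95 × 145 = 13775.00, centroid at (47.50, 72.50).
triangular portion: A = ½·110·145 = 7975.00, centroid at (131.67, 48.33).
ΣA = 21750.00 in²
ΣAX̄ = (13775.00)(47.50) + (7975.00)(131.67) = 1704354.17 in³
ΣAȲ = (13775.00)(72.50) + (7975.00)(48.33) = 1384145.83 in³
X̄ = 1704354.17 / 21750.00 = 78.36 in
Ȳ = 1384145.83 / 21750.00 = 63.64 in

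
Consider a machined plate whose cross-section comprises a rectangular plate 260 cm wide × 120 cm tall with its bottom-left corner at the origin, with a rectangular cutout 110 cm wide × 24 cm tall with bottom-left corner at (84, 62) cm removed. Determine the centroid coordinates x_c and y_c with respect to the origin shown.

plate: A = 260 × 120 = 31200.00, centroid at (130.00, 60.00).
hole: A = −(110 × 24) = -2640.00, centroid at (139.00, 74.00).
ΣA = 28560.00 cm², ΣAx_c = 3689040.00 cm³, ΣAy_c = 1676640.00 cm³.
x_c = 3689040.00/28560.00 = 129.17 cm; y_c = 1676640.00/28560.00 = 58.71 cm.

x_c = 129.17 cm, y_c = 58.71 cm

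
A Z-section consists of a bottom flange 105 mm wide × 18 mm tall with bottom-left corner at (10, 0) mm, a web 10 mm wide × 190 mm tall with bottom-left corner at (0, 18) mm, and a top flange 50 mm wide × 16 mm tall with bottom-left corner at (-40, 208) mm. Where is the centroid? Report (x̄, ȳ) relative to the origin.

bottom flange: A = 105 × 18 = 1890.00, centroid at (62.50, 9.00).
web: A = 10 × 190 = 1900.00, centroid at (5.00, 113.00).
top flange: A = 50 × 16 = 800.00, centroid at (-15.00, 216.00).
ΣA = 4590.00 mm²
ΣAx̄ = (1890.00)(62.50) + (1900.00)(5.00) + (800.00)(-15.00) = 115625.00 mm³
ΣAȳ = (1890.00)(9.00) + (1900.00)(113.00) + (800.00)(216.00) = 404510.00 mm³
x̄ = 115625.00 / 4590.00 = 25.19 mm
ȳ = 404510.00 / 4590.00 = 88.13 mm

x̄ = 25.19 mm, ȳ = 88.13 mm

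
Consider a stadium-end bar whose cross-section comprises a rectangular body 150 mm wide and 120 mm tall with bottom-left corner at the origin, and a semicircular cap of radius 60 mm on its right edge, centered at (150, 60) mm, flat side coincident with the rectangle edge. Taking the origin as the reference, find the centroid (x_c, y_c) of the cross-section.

x_c = 99.02 mm, y_c = 60.00 mm

rectangular body: A = 150 × 120 = 18000.00, centroid at (75.00, 60.00).
semicircular end: A = ½π·60² = 5654.87, centroid at (175.46, 60.00).
ΣA = 23654.87 mm²
ΣAx_c = (18000.00)(75.00) + (5654.87)(175.46) = 2342230.02 mm³
ΣAy_c = (18000.00)(60.00) + (5654.87)(60.00) = 1419292.01 mm³
x_c = 2342230.02 / 23654.87 = 99.02 mm
y_c = 1419292.01 / 23654.87 = 60.00 mm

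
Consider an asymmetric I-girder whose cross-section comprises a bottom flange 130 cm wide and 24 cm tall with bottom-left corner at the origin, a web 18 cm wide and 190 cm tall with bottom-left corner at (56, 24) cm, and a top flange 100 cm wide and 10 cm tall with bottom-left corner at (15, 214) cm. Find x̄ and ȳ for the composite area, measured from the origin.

Part | A | x̄ᵢ | ȳᵢ | A·x̄ᵢ | A·ȳᵢ
bottom flange | 3120.00 | 65.00 | 12.00 | 202800.00 | 37440.00
web | 3420.00 | 65.00 | 119.00 | 222300.00 | 406980.00
top flange | 1000.00 | 65.00 | 219.00 | 65000.00 | 219000.00
Σ | 7540.00 |  |  | 490100.00 | 663420.00
x̄ = 490100.00 / 7540.00 = 65.00 cm
ȳ = 663420.00 / 7540.00 = 87.99 cm

x̄ = 65.00 cm, ȳ = 87.99 cm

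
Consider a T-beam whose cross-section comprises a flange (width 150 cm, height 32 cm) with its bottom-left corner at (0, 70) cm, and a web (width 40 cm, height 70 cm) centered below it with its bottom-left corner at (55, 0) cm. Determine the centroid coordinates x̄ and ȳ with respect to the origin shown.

x̄ = 75.00 cm, ȳ = 67.21 cm

web: A = 40 × 70 = 2800.00, centroid at (75.00, 35.00).
flange: A = 150 × 32 = 4800.00, centroid at (75.00, 86.00).
ΣA = 7600.00 cm², ΣAx̄ = 570000.00 cm³, ΣAȳ = 510800.00 cm³.
x̄ = 570000.00/7600.00 = 75.00 cm; ȳ = 510800.00/7600.00 = 67.21 cm.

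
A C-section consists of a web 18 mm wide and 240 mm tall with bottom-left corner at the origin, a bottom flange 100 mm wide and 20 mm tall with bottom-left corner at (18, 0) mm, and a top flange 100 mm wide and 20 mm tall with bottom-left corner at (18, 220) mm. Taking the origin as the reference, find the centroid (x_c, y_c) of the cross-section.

web: A = 18 × 240 = 4320.00, centroid at (9.00, 120.00).
bottom flange: A = 100 × 20 = 2000.00, centroid at (68.00, 10.00).
top flange: A = 100 × 20 = 2000.00, centroid at (68.00, 230.00).
ΣA = 8320.00 mm²
ΣAx_c = (4320.00)(9.00) + (2000.00)(68.00) + (2000.00)(68.00) = 310880.00 mm³
ΣAy_c = (4320.00)(120.00) + (2000.00)(10.00) + (2000.00)(230.00) = 998400.00 mm³
x_c = 310880.00 / 8320.00 = 37.37 mm
y_c = 998400.00 / 8320.00 = 120.00 mm

x_c = 37.37 mm, y_c = 120.00 mm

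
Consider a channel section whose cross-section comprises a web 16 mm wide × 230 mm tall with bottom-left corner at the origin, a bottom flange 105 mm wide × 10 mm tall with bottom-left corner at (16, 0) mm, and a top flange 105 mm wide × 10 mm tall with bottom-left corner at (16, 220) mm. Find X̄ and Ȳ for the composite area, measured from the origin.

web: A = 16 × 230 = 3680.00, centroid at (8.00, 115.00).
bottom flange: A = 105 × 10 = 1050.00, centroid at (68.50, 5.00).
top flange: A = 105 × 10 = 1050.00, centroid at (68.50, 225.00).
ΣA = 5780.00 mm²
ΣAX̄ = (3680.00)(8.00) + (1050.00)(68.50) + (1050.00)(68.50) = 173290.00 mm³
ΣAȲ = (3680.00)(115.00) + (1050.00)(5.00) + (1050.00)(225.00) = 664700.00 mm³
X̄ = 173290.00 / 5780.00 = 29.98 mm
Ȳ = 664700.00 / 5780.00 = 115.00 mm

X̄ = 29.98 mm, Ȳ = 115.00 mm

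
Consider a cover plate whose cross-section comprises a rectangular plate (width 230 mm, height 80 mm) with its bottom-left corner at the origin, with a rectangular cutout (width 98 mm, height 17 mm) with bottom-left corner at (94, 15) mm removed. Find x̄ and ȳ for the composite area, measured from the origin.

plate: A = 230 × 80 = 18400.00, centroid at (115.00, 40.00).
hole: A = −(98 × 17) = -1666.00, centroid at (143.00, 23.50).
ΣA = 16734.00 mm²
ΣAx̄ = (18400.00)(115.00) + (-1666.00)(143.00) = 1877762.00 mm³
ΣAȳ = (18400.00)(40.00) + (-1666.00)(23.50) = 696849.00 mm³
x̄ = 1877762.00 / 16734.00 = 112.21 mm
ȳ = 696849.00 / 16734.00 = 41.64 mm

x̄ = 112.21 mm, ȳ = 41.64 mm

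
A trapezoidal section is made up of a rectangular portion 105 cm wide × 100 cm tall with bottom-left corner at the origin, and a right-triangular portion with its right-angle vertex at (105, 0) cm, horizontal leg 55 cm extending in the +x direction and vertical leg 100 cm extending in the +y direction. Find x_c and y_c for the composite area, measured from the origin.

x_c = 67.20 cm, y_c = 46.54 cm

rectangular portion: A = 105 × 100 = 10500.00, centroid at (52.50, 50.00).
triangular portion: A = ½·55·100 = 2750.00, centroid at (123.33, 33.33).
ΣA = 13250.00 cm², ΣAx_c = 890416.67 cm³, ΣAy_c = 616666.67 cm³.
x_c = 890416.67/13250.00 = 67.20 cm; y_c = 616666.67/13250.00 = 46.54 cm.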